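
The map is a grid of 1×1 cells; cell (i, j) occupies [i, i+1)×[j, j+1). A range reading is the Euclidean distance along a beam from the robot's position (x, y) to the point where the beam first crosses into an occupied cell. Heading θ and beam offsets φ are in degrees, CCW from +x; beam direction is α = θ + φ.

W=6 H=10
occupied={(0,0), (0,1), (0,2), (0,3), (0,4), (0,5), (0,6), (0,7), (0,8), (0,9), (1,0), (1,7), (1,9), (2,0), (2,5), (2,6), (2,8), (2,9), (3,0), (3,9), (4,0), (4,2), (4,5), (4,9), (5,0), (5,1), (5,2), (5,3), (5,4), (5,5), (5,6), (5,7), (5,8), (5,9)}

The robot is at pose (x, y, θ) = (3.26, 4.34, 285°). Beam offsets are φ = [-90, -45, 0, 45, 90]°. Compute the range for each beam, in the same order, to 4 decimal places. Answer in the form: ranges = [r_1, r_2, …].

beam 1: φ=-90°, α=195°
  dir = (cos 195°, sin 195°) = (-0.9659, -0.2588); from cell (3,4)
  next x-line at t=0.2692, next y-line at t=1.3137; Δt_x=1.0353, Δt_y=3.8637
    x: enter (2,4) at t=0.2692
    x: enter (1,4) at t=1.3044
    y: enter (1,3) at t=1.3137
    x: enter (0,3) at t=2.3397 ← occupied
  → r_1 = 2.3397
beam 2: φ=-45°, α=240°
  dir = (cos 240°, sin 240°) = (-0.5000, -0.8660); from cell (3,4)
  next x-line at t=0.5200, next y-line at t=0.3926; Δt_x=2.0000, Δt_y=1.1547
    y: enter (3,3) at t=0.3926
    x: enter (2,3) at t=0.5200
    y: enter (2,2) at t=1.5473
    x: enter (1,2) at t=2.5200
    y: enter (1,1) at t=2.7020
    y: enter (1,0) at t=3.8567 ← occupied
  → r_2 = 3.8567
beam 3: φ=0°, α=285°
  dir = (cos 285°, sin 285°) = (0.2588, -0.9659); from cell (3,4)
  next x-line at t=2.8591, next y-line at t=0.3520; Δt_x=3.8637, Δt_y=1.0353
    y: enter (3,3) at t=0.3520
    y: enter (3,2) at t=1.3873
    y: enter (3,1) at t=2.4225
    x: enter (4,1) at t=2.8591
    y: enter (4,0) at t=3.4578 ← occupied
  → r_3 = 3.4578
beam 4: φ=45°, α=330°
  dir = (cos 330°, sin 330°) = (0.8660, -0.5000); from cell (3,4)
  next x-line at t=0.8545, next y-line at t=0.6800; Δt_x=1.1547, Δt_y=2.0000
    y: enter (3,3) at t=0.6800
    x: enter (4,3) at t=0.8545
    x: enter (5,3) at t=2.0092 ← occupied
  → r_4 = 2.0092
beam 5: φ=90°, α=15°
  dir = (cos 15°, sin 15°) = (0.9659, 0.2588); from cell (3,4)
  next x-line at t=0.7661, next y-line at t=2.5500; Δt_x=1.0353, Δt_y=3.8637
    x: enter (4,4) at t=0.7661
    x: enter (5,4) at t=1.8014 ← occupied
  → r_5 = 1.8014

ranges = [2.3397, 3.8567, 3.4578, 2.0092, 1.8014]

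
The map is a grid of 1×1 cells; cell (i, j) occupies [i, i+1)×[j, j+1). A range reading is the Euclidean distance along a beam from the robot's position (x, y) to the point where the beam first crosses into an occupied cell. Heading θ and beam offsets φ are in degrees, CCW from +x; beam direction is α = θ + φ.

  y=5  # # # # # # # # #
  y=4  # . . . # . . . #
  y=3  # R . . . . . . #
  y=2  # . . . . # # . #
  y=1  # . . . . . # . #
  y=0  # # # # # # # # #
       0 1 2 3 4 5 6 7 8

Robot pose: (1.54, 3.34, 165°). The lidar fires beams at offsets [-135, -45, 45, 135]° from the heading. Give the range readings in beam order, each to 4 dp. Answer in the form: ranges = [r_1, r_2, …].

beam 1: φ=-135°, α=30°
  dir = (cos 30°, sin 30°) = (0.8660, 0.5000); from cell (1,3)
  next x-line at t=0.5312, next y-line at t=1.3200; Δt_x=1.1547, Δt_y=2.0000
    x: enter (2,3) at t=0.5312
    y: enter (2,4) at t=1.3200
    x: enter (3,4) at t=1.6859
    x: enter (4,4) at t=2.8406 ← occupied
  → r_1 = 2.8406
beam 2: φ=-45°, α=120°
  dir = (cos 120°, sin 120°) = (-0.5000, 0.8660); from cell (1,3)
  next x-line at t=1.0800, next y-line at t=0.7621; Δt_x=2.0000, Δt_y=1.1547
    y: enter (1,4) at t=0.7621
    x: enter (0,4) at t=1.0800 ← occupied
  → r_2 = 1.0800
beam 3: φ=45°, α=210°
  dir = (cos 210°, sin 210°) = (-0.8660, -0.5000); from cell (1,3)
  next x-line at t=0.6235, next y-line at t=0.6800; Δt_x=1.1547, Δt_y=2.0000
    x: enter (0,3) at t=0.6235 ← occupied
  → r_3 = 0.6235
beam 4: φ=135°, α=300°
  dir = (cos 300°, sin 300°) = (0.5000, -0.8660); from cell (1,3)
  next x-line at t=0.9200, next y-line at t=0.3926; Δt_x=2.0000, Δt_y=1.1547
    y: enter (1,2) at t=0.3926
    x: enter (2,2) at t=0.9200
    y: enter (2,1) at t=1.5473
    y: enter (2,0) at t=2.7020 ← occupied
  → r_4 = 2.7020

ranges = [2.8406, 1.0800, 0.6235, 2.7020]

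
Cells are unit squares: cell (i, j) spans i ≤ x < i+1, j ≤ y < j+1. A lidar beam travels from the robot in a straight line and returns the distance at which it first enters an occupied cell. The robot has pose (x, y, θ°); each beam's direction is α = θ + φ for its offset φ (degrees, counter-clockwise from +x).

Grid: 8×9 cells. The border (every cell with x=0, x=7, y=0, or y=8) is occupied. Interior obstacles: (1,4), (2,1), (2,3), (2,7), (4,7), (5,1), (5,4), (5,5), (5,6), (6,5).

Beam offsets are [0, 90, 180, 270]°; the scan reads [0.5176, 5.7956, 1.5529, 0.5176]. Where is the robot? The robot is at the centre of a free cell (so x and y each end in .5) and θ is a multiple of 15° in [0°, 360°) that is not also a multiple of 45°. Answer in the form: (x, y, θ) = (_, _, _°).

(x, y, θ) = (4.5, 1.5, 15°)

Candidates: 32 free-cell centres × 16 headings = 512 poses. Raycast each; keep the one whose scan matches to 4 dp.
  (4.5, 6.5, 285°): beam 1 = 1.9319 ≠ 0.5176 ✗
  (3.5, 2.5, 75°): beam 1 = 4.6587 ≠ 0.5176 ✗
  (6.5, 1.5, 165°): beam 2 = 0.5176 ≠ 5.7956 ✗
  …
  (4.5, 1.5, 15°): r_1=0.5176, r_2=5.7956, r_3=1.5529, r_4=0.5176 — all match ✓
Unique over the lattice → pose = (4.5, 1.5, 15°).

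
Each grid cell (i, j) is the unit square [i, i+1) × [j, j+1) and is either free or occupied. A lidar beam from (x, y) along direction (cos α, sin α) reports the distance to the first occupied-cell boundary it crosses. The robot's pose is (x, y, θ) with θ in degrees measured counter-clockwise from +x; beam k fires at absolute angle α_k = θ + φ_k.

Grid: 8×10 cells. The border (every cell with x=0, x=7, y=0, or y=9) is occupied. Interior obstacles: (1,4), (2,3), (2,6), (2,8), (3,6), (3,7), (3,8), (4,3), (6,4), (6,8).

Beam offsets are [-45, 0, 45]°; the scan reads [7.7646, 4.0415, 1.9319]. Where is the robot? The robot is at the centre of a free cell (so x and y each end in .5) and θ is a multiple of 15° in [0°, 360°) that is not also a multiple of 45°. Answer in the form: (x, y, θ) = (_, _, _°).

Candidates: 38 free-cell centres × 16 headings = 608 poses. Raycast each; keep the one whose scan matches to 4 dp.
  (1.5, 7.5, 330°): beam 1 = 3.6235 ≠ 7.7646 ✗
  (5.5, 8.5, 240°): beam 1 = 1.5529 ≠ 7.7646 ✗
  (2.5, 4.5, 60°): beam 1 = 4.6587 ≠ 7.7646 ✗
  …
  (6.5, 1.5, 150°): r_1=7.7646, r_2=4.0415, r_3=1.9319 — all match ✓
No second candidate reproduces the full scan.

(x, y, θ) = (6.5, 1.5, 150°)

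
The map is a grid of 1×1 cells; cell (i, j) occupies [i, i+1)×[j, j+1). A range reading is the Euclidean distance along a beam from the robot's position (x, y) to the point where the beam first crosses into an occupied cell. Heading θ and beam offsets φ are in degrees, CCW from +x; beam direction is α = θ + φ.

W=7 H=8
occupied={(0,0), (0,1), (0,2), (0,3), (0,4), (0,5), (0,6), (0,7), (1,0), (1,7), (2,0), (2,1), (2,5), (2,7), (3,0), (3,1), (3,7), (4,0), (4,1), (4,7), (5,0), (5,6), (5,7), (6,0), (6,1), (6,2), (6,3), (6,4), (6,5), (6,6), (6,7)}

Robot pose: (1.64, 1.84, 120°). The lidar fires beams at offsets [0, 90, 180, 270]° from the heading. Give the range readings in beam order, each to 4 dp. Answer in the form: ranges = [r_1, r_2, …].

ranges = [1.2800, 0.7390, 0.7200, 5.0345]

beam 1: φ=0°, α=120°
  direction (-0.5000, 0.8660); cell (1,1); t to first gridline: x 1.2800, y 0.1848 (then +2.0000 / +1.1547)
    (1,2) via y @ 0.1848
    (0,2) via x @ 1.2800  # hit
  → r_1 = 1.2800
beam 2: φ=90°, α=210°
  direction (-0.8660, -0.5000); cell (1,1); t to first gridline: x 0.7390, y 1.6800 (then +1.1547 / +2.0000)
    (0,1) via x @ 0.7390  # hit
  → r_2 = 0.7390
beam 3: φ=180°, α=300°
  direction (0.5000, -0.8660); cell (1,1); t to first gridline: x 0.7200, y 0.9699 (then +2.0000 / +1.1547)
    (2,1) via x @ 0.7200  # hit
  → r_3 = 0.7200
beam 4: φ=270°, α=30°
  direction (0.8660, 0.5000); cell (1,1); t to first gridline: x 0.4157, y 0.3200 (then +1.1547 / +2.0000)
    (1,2) via y @ 0.3200
    (2,2) via x @ 0.4157
    (3,2) via x @ 1.5704
    (3,3) via y @ 2.3200
    (4,3) via x @ 2.7251
    (5,3) via x @ 3.8798
    (5,4) via y @ 4.3200
    (6,4) via x @ 5.0345  # hit
  → r_4 = 5.0345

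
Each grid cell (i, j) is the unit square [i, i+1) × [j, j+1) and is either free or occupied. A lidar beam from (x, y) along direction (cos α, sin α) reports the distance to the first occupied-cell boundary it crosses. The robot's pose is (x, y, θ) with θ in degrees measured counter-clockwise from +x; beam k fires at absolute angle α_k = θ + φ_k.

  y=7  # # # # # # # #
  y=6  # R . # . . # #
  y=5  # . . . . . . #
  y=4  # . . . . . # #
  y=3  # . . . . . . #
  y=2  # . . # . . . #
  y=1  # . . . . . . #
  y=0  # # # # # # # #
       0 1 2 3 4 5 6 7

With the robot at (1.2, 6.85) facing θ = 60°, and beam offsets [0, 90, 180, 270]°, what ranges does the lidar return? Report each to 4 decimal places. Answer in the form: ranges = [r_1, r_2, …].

ranges = [0.1732, 0.2309, 0.4000, 5.5426]

beam 1: φ=0°, α=60°
  d=(0.5000,0.8660)  start (1,6)  tX=1.6000 tY=0.1732  stride 1/|dx|=2.0000 1/|dy|=1.1547
    cross y-line → (1,7), t=0.1732 (wall)
  → r_1 = 0.1732
beam 2: φ=90°, α=150°
  d=(-0.8660,0.5000)  start (1,6)  tX=0.2309 tY=0.3000  stride 1/|dx|=1.1547 1/|dy|=2.0000
    cross x-line → (0,6), t=0.2309 (wall)
  → r_2 = 0.2309
beam 3: φ=180°, α=240°
  d=(-0.5000,-0.8660)  start (1,6)  tX=0.4000 tY=0.9815  stride 1/|dx|=2.0000 1/|dy|=1.1547
    cross x-line → (0,6), t=0.4000 (wall)
  → r_3 = 0.4000
beam 4: φ=270°, α=330°
  d=(0.8660,-0.5000)  start (1,6)  tX=0.9238 tY=1.7000  stride 1/|dx|=1.1547 1/|dy|=2.0000
    cross x-line → (2,6), t=0.9238
    cross y-line → (2,5), t=1.7000
    cross x-line → (3,5), t=2.0785
    cross x-line → (4,5), t=3.2332
    cross y-line → (4,4), t=3.7000
    cross x-line → (5,4), t=4.3879
    cross x-line → (6,4), t=5.5426 (wall)
  → r_4 = 5.5426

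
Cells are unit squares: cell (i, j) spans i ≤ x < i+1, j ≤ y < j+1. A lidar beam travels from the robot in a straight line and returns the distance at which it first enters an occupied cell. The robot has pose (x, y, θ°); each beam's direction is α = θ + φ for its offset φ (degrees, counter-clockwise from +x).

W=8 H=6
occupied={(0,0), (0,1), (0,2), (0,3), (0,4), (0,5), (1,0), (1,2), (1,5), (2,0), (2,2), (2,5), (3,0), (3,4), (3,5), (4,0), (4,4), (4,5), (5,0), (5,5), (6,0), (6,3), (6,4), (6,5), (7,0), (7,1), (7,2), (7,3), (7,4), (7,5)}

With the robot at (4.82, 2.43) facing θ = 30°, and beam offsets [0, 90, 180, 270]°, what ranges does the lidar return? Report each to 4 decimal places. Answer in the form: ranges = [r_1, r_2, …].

beam 1: φ=0°, α=30°
  direction (0.8660, 0.5000); cell (4,2); t to first gridline: x 0.2078, y 1.1400 (then +1.1547 / +2.0000)
    (5,2) via x @ 0.2078
    (5,3) via y @ 1.1400
    (6,3) via x @ 1.3625  # hit
  → r_1 = 1.3625
beam 2: φ=90°, α=120°
  direction (-0.5000, 0.8660); cell (4,2); t to first gridline: x 1.6400, y 0.6582 (then +2.0000 / +1.1547)
    (4,3) via y @ 0.6582
    (3,3) via x @ 1.6400
    (3,4) via y @ 1.8129  # hit
  → r_2 = 1.8129
beam 3: φ=180°, α=210°
  direction (-0.8660, -0.5000); cell (4,2); t to first gridline: x 0.9469, y 0.8600 (then +1.1547 / +2.0000)
    (4,1) via y @ 0.8600
    (3,1) via x @ 0.9469
    (2,1) via x @ 2.1016
    (2,0) via y @ 2.8600  # hit
  → r_3 = 2.8600
beam 4: φ=270°, α=300°
  direction (0.5000, -0.8660); cell (4,2); t to first gridline: x 0.3600, y 0.4965 (then +2.0000 / +1.1547)
    (5,2) via x @ 0.3600
    (5,1) via y @ 0.4965
    (5,0) via y @ 1.6512  # hit
  → r_4 = 1.6512

ranges = [1.3625, 1.8129, 2.8600, 1.6512]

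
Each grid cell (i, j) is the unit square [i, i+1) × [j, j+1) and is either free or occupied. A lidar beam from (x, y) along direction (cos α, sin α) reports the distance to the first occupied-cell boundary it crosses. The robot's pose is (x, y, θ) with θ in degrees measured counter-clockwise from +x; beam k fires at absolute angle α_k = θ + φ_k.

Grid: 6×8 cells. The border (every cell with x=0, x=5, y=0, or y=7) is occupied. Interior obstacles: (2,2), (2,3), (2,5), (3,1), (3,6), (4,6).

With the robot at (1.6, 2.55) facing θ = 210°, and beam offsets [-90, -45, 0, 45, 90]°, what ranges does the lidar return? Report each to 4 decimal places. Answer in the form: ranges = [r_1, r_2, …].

ranges = [1.2000, 0.6212, 0.6928, 1.6047, 1.7898]

beam 1: φ=-90°, α=120°
  direction (-0.5000, 0.8660); cell (1,2); t to first gridline: x 1.2000, y 0.5196 (then +2.0000 / +1.1547)
    (1,3) via y @ 0.5196
    (0,3) via x @ 1.2000  # hit
  → r_1 = 1.2000
beam 2: φ=-45°, α=165°
  direction (-0.9659, 0.2588); cell (1,2); t to first gridline: x 0.6212, y 1.7387 (then +1.0353 / +3.8637)
    (0,2) via x @ 0.6212  # hit
  → r_2 = 0.6212
beam 3: φ=0°, α=210°
  direction (-0.8660, -0.5000); cell (1,2); t to first gridline: x 0.6928, y 1.1000 (then +1.1547 / +2.0000)
    (0,2) via x @ 0.6928  # hit
  → r_3 = 0.6928
beam 4: φ=45°, α=255°
  direction (-0.2588, -0.9659); cell (1,2); t to first gridline: x 2.3182, y 0.5694 (then +3.8637 / +1.0353)
    (1,1) via y @ 0.5694
    (1,0) via y @ 1.6047  # hit
  → r_4 = 1.6047
beam 5: φ=90°, α=300°
  direction (0.5000, -0.8660); cell (1,2); t to first gridline: x 0.8000, y 0.6351 (then +2.0000 / +1.1547)
    (1,1) via y @ 0.6351
    (2,1) via x @ 0.8000
    (2,0) via y @ 1.7898  # hit
  → r_5 = 1.7898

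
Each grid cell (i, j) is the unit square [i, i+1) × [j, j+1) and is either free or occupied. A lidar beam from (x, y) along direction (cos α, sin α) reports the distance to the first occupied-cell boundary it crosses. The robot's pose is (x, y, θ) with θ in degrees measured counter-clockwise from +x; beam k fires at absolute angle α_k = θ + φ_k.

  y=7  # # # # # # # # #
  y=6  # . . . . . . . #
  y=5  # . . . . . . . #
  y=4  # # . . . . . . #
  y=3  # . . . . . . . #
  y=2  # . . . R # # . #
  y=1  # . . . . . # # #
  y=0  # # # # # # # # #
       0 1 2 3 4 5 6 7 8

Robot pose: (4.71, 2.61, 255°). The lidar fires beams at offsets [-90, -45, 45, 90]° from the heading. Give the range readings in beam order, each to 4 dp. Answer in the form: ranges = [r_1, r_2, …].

beam 1: φ=-90°, α=165°
  d=(-0.9659,0.2588)  start (4,2)  tX=0.7350 tY=1.5068  stride 1/|dx|=1.0353 1/|dy|=3.8637
    cross x-line → (3,2), t=0.7350
    cross y-line → (3,3), t=1.5068
    cross x-line → (2,3), t=1.7703
    cross x-line → (1,3), t=2.8056
    cross x-line → (0,3), t=3.8409 (wall)
  → r_1 = 3.8409
beam 2: φ=-45°, α=210°
  d=(-0.8660,-0.5000)  start (4,2)  tX=0.8198 tY=1.2200  stride 1/|dx|=1.1547 1/|dy|=2.0000
    cross x-line → (3,2), t=0.8198
    cross y-line → (3,1), t=1.2200
    cross x-line → (2,1), t=1.9745
    cross x-line → (1,1), t=3.1292
    cross y-line → (1,0), t=3.2200 (wall)
  → r_2 = 3.2200
beam 3: φ=45°, α=300°
  d=(0.5000,-0.8660)  start (4,2)  tX=0.5800 tY=0.7044  stride 1/|dx|=2.0000 1/|dy|=1.1547
    cross x-line → (5,2), t=0.5800 (wall)
  → r_3 = 0.5800
beam 4: φ=90°, α=345°
  d=(0.9659,-0.2588)  start (4,2)  tX=0.3002 tY=2.3569  stride 1/|dx|=1.0353 1/|dy|=3.8637
    cross x-line → (5,2), t=0.3002 (wall)
  → r_4 = 0.3002

ranges = [3.8409, 3.2200, 0.5800, 0.3002]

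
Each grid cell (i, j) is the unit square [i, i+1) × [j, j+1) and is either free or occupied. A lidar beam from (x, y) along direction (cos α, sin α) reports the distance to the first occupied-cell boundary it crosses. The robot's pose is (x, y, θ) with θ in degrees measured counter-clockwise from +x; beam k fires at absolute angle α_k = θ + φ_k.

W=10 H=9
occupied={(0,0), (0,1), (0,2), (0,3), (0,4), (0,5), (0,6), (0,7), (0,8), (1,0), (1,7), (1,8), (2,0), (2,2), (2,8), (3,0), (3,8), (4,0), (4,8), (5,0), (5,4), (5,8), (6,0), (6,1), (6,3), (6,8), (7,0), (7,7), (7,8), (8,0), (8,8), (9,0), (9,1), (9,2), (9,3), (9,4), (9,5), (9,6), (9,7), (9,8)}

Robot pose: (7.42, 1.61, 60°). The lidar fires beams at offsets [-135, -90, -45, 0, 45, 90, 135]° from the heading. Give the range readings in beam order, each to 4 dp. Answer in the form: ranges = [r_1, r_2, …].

beam 1: φ=-135°, α=285°
  d=(0.2588,-0.9659)  start (7,1)  tX=2.2409 tY=0.6315  stride 1/|dx|=3.8637 1/|dy|=1.0353
    cross y-line → (7,0), t=0.6315 (wall)
  → r_1 = 0.6315
beam 2: φ=-90°, α=330°
  d=(0.8660,-0.5000)  start (7,1)  tX=0.6697 tY=1.2200  stride 1/|dx|=1.1547 1/|dy|=2.0000
    cross x-line → (8,1), t=0.6697
    cross y-line → (8,0), t=1.2200 (wall)
  → r_2 = 1.2200
beam 3: φ=-45°, α=15°
  d=(0.9659,0.2588)  start (7,1)  tX=0.6005 tY=1.5068  stride 1/|dx|=1.0353 1/|dy|=3.8637
    cross x-line → (8,1), t=0.6005
    cross y-line → (8,2), t=1.5068
    cross x-line → (9,2), t=1.6357 (wall)
  → r_3 = 1.6357
beam 4: φ=0°, α=60°
  d=(0.5000,0.8660)  start (7,1)  tX=1.1600 tY=0.4503  stride 1/|dx|=2.0000 1/|dy|=1.1547
    cross y-line → (7,2), t=0.4503
    cross x-line → (8,2), t=1.1600
    cross y-line → (8,3), t=1.6050
    cross y-line → (8,4), t=2.7597
    cross x-line → (9,4), t=3.1600 (wall)
  → r_4 = 3.1600
beam 5: φ=45°, α=105°
  d=(-0.2588,0.9659)  start (7,1)  tX=1.6228 tY=0.4038  stride 1/|dx|=3.8637 1/|dy|=1.0353
    cross y-line → (7,2), t=0.4038
    cross y-line → (7,3), t=1.4390
    cross x-line → (6,3), t=1.6228 (wall)
  → r_5 = 1.6228
beam 6: φ=90°, α=150°
  d=(-0.8660,0.5000)  start (7,1)  tX=0.4850 tY=0.7800  stride 1/|dx|=1.1547 1/|dy|=2.0000
    cross x-line → (6,1), t=0.4850 (wall)
  → r_6 = 0.4850
beam 7: φ=135°, α=195°
  d=(-0.9659,-0.2588)  start (7,1)  tX=0.4348 tY=2.3569  stride 1/|dx|=1.0353 1/|dy|=3.8637
    cross x-line → (6,1), t=0.4348 (wall)
  → r_7 = 0.4348

ranges = [0.6315, 1.2200, 1.6357, 3.1600, 1.6228, 0.4850, 0.4348]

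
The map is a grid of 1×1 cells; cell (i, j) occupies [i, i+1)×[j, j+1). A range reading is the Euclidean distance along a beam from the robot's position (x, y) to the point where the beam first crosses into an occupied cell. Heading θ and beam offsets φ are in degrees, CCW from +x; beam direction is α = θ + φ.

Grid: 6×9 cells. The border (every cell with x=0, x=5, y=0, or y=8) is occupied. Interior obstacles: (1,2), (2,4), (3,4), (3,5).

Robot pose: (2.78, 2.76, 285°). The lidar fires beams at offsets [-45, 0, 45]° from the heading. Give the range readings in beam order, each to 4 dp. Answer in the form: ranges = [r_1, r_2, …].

ranges = [2.0323, 1.8221, 2.5634]

beam 1: φ=-45°, α=240°
  direction (-0.5000, -0.8660); cell (2,2); t to first gridline: x 1.5600, y 0.8776 (then +2.0000 / +1.1547)
    (2,1) via y @ 0.8776
    (1,1) via x @ 1.5600
    (1,0) via y @ 2.0323  # hit
  → r_1 = 2.0323
beam 2: φ=0°, α=285°
  direction (0.2588, -0.9659); cell (2,2); t to first gridline: x 0.8500, y 0.7868 (then +3.8637 / +1.0353)
    (2,1) via y @ 0.7868
    (3,1) via x @ 0.8500
    (3,0) via y @ 1.8221  # hit
  → r_2 = 1.8221
beam 3: φ=45°, α=330°
  direction (0.8660, -0.5000); cell (2,2); t to first gridline: x 0.2540, y 1.5200 (then +1.1547 / +2.0000)
    (3,2) via x @ 0.2540
    (4,2) via x @ 1.4087
    (4,1) via y @ 1.5200
    (5,1) via x @ 2.5634  # hit
  → r_3 = 2.5634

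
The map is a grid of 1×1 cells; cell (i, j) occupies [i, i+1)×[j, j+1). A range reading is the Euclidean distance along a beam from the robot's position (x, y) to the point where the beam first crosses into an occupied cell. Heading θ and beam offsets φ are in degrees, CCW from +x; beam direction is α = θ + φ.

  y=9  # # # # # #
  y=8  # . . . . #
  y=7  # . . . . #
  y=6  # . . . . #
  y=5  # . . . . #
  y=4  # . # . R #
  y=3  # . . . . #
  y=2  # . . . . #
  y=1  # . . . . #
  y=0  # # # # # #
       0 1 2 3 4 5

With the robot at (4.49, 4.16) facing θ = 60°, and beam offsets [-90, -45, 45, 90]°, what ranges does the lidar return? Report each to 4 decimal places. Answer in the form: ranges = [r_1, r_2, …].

ranges = [0.5889, 0.5280, 5.0107, 4.0299]

beam 1: φ=-90°, α=330°
  dir = (cos 330°, sin 330°) = (0.8660, -0.5000); from cell (4,4)
  next x-line at t=0.5889, next y-line at t=0.3200; Δt_x=1.1547, Δt_y=2.0000
    y: enter (4,3) at t=0.3200
    x: enter (5,3) at t=0.5889 ← occupied
  → r_1 = 0.5889
beam 2: φ=-45°, α=15°
  dir = (cos 15°, sin 15°) = (0.9659, 0.2588); from cell (4,4)
  next x-line at t=0.5280, next y-line at t=3.2455; Δt_x=1.0353, Δt_y=3.8637
    x: enter (5,4) at t=0.5280 ← occupied
  → r_2 = 0.5280
beam 3: φ=45°, α=105°
  dir = (cos 105°, sin 105°) = (-0.2588, 0.9659); from cell (4,4)
  next x-line at t=1.8932, next y-line at t=0.8696; Δt_x=3.8637, Δt_y=1.0353
    y: enter (4,5) at t=0.8696
    x: enter (3,5) at t=1.8932
    y: enter (3,6) at t=1.9049
    y: enter (3,7) at t=2.9402
    y: enter (3,8) at t=3.9755
    y: enter (3,9) at t=5.0107 ← occupied
  → r_3 = 5.0107
beam 4: φ=90°, α=150°
  dir = (cos 150°, sin 150°) = (-0.8660, 0.5000); from cell (4,4)
  next x-line at t=0.5658, next y-line at t=1.6800; Δt_x=1.1547, Δt_y=2.0000
    x: enter (3,4) at t=0.5658
    y: enter (3,5) at t=1.6800
    x: enter (2,5) at t=1.7205
    x: enter (1,5) at t=2.8752
    y: enter (1,6) at t=3.6800
    x: enter (0,6) at t=4.0299 ← occupied
  → r_4 = 4.0299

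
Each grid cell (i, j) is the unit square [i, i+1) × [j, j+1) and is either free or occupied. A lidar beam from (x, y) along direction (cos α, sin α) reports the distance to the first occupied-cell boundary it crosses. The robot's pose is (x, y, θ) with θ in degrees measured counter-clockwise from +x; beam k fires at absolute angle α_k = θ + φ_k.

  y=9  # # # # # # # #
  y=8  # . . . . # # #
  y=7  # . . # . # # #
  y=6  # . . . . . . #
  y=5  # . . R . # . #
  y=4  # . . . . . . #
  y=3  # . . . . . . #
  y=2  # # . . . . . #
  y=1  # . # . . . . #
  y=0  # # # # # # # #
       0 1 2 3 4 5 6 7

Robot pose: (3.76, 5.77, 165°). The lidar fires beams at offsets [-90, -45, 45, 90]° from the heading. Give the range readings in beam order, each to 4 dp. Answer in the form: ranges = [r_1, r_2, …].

beam 1: φ=-90°, α=75°
  direction (0.2588, 0.9659); cell (3,5); t to first gridline: x 0.9273, y 0.2381 (then +3.8637 / +1.0353)
    (3,6) via y @ 0.2381
    (4,6) via x @ 0.9273
    (4,7) via y @ 1.2734
    (4,8) via y @ 2.3087
    (4,9) via y @ 3.3439  # hit
  → r_1 = 3.3439
beam 2: φ=-45°, α=120°
  direction (-0.5000, 0.8660); cell (3,5); t to first gridline: x 1.5200, y 0.2656 (then +2.0000 / +1.1547)
    (3,6) via y @ 0.2656
    (3,7) via y @ 1.4203  # hit
  → r_2 = 1.4203
beam 3: φ=45°, α=210°
  direction (-0.8660, -0.5000); cell (3,5); t to first gridline: x 0.8776, y 1.5400 (then +1.1547 / +2.0000)
    (2,5) via x @ 0.8776
    (2,4) via y @ 1.5400
    (1,4) via x @ 2.0323
    (0,4) via x @ 3.1870  # hit
  → r_3 = 3.1870
beam 4: φ=90°, α=255°
  direction (-0.2588, -0.9659); cell (3,5); t to first gridline: x 2.9364, y 0.7972 (then +3.8637 / +1.0353)
    (3,4) via y @ 0.7972
    (3,3) via y @ 1.8324
    (3,2) via y @ 2.8677
    (2,2) via x @ 2.9364
    (2,1) via y @ 3.9030  # hit
  → r_4 = 3.9030

ranges = [3.3439, 1.4203, 3.1870, 3.9030]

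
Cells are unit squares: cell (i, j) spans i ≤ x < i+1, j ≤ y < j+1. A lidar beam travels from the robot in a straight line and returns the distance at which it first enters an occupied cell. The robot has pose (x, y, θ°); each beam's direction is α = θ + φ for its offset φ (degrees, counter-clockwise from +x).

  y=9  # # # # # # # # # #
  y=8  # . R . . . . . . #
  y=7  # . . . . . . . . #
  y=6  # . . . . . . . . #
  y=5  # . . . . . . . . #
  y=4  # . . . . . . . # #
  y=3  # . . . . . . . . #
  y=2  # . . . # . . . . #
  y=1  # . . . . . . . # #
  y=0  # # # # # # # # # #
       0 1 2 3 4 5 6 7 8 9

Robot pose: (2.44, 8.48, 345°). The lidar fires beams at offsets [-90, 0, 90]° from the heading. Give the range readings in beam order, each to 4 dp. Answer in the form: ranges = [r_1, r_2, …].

beam 1: φ=-90°, α=255°
  d=(-0.2588,-0.9659)  start (2,8)  tX=1.7000 tY=0.4969  stride 1/|dx|=3.8637 1/|dy|=1.0353
    cross y-line → (2,7), t=0.4969
    cross y-line → (2,6), t=1.5322
    cross x-line → (1,6), t=1.7000
    cross y-line → (1,5), t=2.5675
    cross y-line → (1,4), t=3.6028
    cross y-line → (1,3), t=4.6380
    cross x-line → (0,3), t=5.5637 (wall)
  → r_1 = 5.5637
beam 2: φ=0°, α=345°
  d=(0.9659,-0.2588)  start (2,8)  tX=0.5798 tY=1.8546  stride 1/|dx|=1.0353 1/|dy|=3.8637
    cross x-line → (3,8), t=0.5798
    cross x-line → (4,8), t=1.6150
    cross y-line → (4,7), t=1.8546
    cross x-line → (5,7), t=2.6503
    cross x-line → (6,7), t=3.6856
    cross x-line → (7,7), t=4.7209
    cross y-line → (7,6), t=5.7183
    cross x-line → (8,6), t=5.7561
    cross x-line → (9,6), t=6.7914 (wall)
  → r_2 = 6.7914
beam 3: φ=90°, α=75°
  d=(0.2588,0.9659)  start (2,8)  tX=2.1637 tY=0.5383  stride 1/|dx|=3.8637 1/|dy|=1.0353
    cross y-line → (2,9), t=0.5383 (wall)
  → r_3 = 0.5383

ranges = [5.5637, 6.7914, 0.5383]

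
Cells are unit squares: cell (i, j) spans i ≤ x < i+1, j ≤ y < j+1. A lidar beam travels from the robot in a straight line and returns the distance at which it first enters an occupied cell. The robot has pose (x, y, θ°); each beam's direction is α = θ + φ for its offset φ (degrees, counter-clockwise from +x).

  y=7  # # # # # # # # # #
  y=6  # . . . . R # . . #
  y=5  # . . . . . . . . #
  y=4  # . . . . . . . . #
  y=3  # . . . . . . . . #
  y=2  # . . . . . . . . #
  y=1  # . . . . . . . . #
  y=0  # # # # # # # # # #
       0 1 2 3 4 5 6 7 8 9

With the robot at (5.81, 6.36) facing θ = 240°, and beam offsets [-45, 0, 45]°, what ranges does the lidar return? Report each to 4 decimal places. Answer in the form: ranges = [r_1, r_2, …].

ranges = [4.9797, 6.1892, 5.5491]

beam 1: φ=-45°, α=195°
  direction (-0.9659, -0.2588); cell (5,6); t to first gridline: x 0.8386, y 1.3909 (then +1.0353 / +3.8637)
    (4,6) via x @ 0.8386
    (4,5) via y @ 1.3909
    (3,5) via x @ 1.8738
    (2,5) via x @ 2.9091
    (1,5) via x @ 3.9444
    (0,5) via x @ 4.9797  # hit
  → r_1 = 4.9797
beam 2: φ=0°, α=240°
  direction (-0.5000, -0.8660); cell (5,6); t to first gridline: x 1.6200, y 0.4157 (then +2.0000 / +1.1547)
    (5,5) via y @ 0.4157
    (5,4) via y @ 1.5704
    (4,4) via x @ 1.6200
    (4,3) via y @ 2.7251
    (3,3) via x @ 3.6200
    (3,2) via y @ 3.8798
    (3,1) via y @ 5.0345
    (2,1) via x @ 5.6200
    (2,0) via y @ 6.1892  # hit
  → r_2 = 6.1892
beam 3: φ=45°, α=285°
  direction (0.2588, -0.9659); cell (5,6); t to first gridline: x 0.7341, y 0.3727 (then +3.8637 / +1.0353)
    (5,5) via y @ 0.3727
    (6,5) via x @ 0.7341
    (6,4) via y @ 1.4080
    (6,3) via y @ 2.4433
    (6,2) via y @ 3.4785
    (6,1) via y @ 4.5138
    (7,1) via x @ 4.5978
    (7,0) via y @ 5.5491  # hit
  → r_3 = 5.5491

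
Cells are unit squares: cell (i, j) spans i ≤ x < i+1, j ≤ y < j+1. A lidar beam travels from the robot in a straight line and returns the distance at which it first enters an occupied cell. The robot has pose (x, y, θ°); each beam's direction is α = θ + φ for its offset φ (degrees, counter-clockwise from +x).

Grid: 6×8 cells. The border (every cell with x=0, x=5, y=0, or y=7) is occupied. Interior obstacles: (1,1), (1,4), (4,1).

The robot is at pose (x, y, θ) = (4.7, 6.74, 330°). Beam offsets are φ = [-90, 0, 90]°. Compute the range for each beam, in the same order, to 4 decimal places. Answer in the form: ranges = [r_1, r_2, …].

ranges = [5.4733, 0.3464, 0.3002]

beam 1: φ=-90°, α=240°
  direction (-0.5000, -0.8660); cell (4,6); t to first gridline: x 1.4000, y 0.8545 (then +2.0000 / +1.1547)
    (4,5) via y @ 0.8545
    (3,5) via x @ 1.4000
    (3,4) via y @ 2.0092
    (3,3) via y @ 3.1639
    (2,3) via x @ 3.4000
    (2,2) via y @ 4.3186
    (1,2) via x @ 5.4000
    (1,1) via y @ 5.4733  # hit
  → r_1 = 5.4733
beam 2: φ=0°, α=330°
  direction (0.8660, -0.5000); cell (4,6); t to first gridline: x 0.3464, y 1.4800 (then +1.1547 / +2.0000)
    (5,6) via x @ 0.3464  # hit
  → r_2 = 0.3464
beam 3: φ=90°, α=60°
  direction (0.5000, 0.8660); cell (4,6); t to first gridline: x 0.6000, y 0.3002 (then +2.0000 / +1.1547)
    (4,7) via y @ 0.3002  # hit
  → r_3 = 0.3002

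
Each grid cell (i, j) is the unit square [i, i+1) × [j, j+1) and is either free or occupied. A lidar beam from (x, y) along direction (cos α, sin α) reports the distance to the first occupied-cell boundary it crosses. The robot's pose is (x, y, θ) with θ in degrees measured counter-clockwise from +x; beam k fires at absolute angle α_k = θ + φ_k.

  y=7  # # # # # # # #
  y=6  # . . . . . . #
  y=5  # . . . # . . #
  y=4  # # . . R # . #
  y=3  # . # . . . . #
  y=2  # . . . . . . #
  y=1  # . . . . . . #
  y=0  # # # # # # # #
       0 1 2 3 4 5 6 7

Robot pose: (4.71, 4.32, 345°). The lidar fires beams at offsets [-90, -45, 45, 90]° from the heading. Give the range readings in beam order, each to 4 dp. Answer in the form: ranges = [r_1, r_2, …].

beam 1: φ=-90°, α=255°
  direction (-0.2588, -0.9659); cell (4,4); t to first gridline: x 2.7432, y 0.3313 (then +3.8637 / +1.0353)
    (4,3) via y @ 0.3313
    (4,2) via y @ 1.3666
    (4,1) via y @ 2.4018
    (3,1) via x @ 2.7432
    (3,0) via y @ 3.4371  # hit
  → r_1 = 3.4371
beam 2: φ=-45°, α=300°
  direction (0.5000, -0.8660); cell (4,4); t to first gridline: x 0.5800, y 0.3695 (then +2.0000 / +1.1547)
    (4,3) via y @ 0.3695
    (5,3) via x @ 0.5800
    (5,2) via y @ 1.5242
    (6,2) via x @ 2.5800
    (6,1) via y @ 2.6789
    (6,0) via y @ 3.8336  # hit
  → r_2 = 3.8336
beam 3: φ=45°, α=30°
  direction (0.8660, 0.5000); cell (4,4); t to first gridline: x 0.3349, y 1.3600 (then +1.1547 / +2.0000)
    (5,4) via x @ 0.3349  # hit
  → r_3 = 0.3349
beam 4: φ=90°, α=75°
  direction (0.2588, 0.9659); cell (4,4); t to first gridline: x 1.1205, y 0.7040 (then +3.8637 / +1.0353)
    (4,5) via y @ 0.7040  # hit
  → r_4 = 0.7040

ranges = [3.4371, 3.8336, 0.3349, 0.7040]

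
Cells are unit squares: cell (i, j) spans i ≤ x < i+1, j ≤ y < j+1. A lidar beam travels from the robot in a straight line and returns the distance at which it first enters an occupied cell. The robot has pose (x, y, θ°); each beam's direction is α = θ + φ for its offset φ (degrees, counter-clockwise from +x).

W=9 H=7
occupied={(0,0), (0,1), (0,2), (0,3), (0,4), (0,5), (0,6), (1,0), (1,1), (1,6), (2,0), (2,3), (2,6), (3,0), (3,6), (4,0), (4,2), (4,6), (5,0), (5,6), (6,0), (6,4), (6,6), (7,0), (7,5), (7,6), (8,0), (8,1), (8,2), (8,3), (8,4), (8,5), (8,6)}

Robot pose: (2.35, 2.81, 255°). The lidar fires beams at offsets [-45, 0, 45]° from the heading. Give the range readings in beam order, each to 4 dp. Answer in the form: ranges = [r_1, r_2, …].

beam 1: φ=-45°, α=210°
  d=(-0.8660,-0.5000)  start (2,2)  tX=0.4041 tY=1.6200  stride 1/|dx|=1.1547 1/|dy|=2.0000
    cross x-line → (1,2), t=0.4041
    cross x-line → (0,2), t=1.5588 (wall)
  → r_1 = 1.5588
beam 2: φ=0°, α=255°
  d=(-0.2588,-0.9659)  start (2,2)  tX=1.3523 tY=0.8386  stride 1/|dx|=3.8637 1/|dy|=1.0353
    cross y-line → (2,1), t=0.8386
    cross x-line → (1,1), t=1.3523 (wall)
  → r_2 = 1.3523
beam 3: φ=45°, α=300°
  d=(0.5000,-0.8660)  start (2,2)  tX=1.3000 tY=0.9353  stride 1/|dx|=2.0000 1/|dy|=1.1547
    cross y-line → (2,1), t=0.9353
    cross x-line → (3,1), t=1.3000
    cross y-line → (3,0), t=2.0900 (wall)
  → r_3 = 2.0900

ranges = [1.5588, 1.3523, 2.0900]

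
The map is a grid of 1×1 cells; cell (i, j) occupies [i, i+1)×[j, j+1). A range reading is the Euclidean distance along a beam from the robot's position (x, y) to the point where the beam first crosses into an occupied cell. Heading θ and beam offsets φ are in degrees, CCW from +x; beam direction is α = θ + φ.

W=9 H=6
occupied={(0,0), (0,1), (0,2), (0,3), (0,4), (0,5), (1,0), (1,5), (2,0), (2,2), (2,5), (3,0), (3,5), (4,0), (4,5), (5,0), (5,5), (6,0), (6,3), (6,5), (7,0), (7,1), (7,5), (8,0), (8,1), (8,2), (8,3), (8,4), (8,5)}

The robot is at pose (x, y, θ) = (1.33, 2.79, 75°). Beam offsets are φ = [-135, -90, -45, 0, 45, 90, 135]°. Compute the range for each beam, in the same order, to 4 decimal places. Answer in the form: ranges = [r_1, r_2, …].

beam 1: φ=-135°, α=300°
  direction (0.5000, -0.8660); cell (1,2); t to first gridline: x 1.3400, y 0.9122 (then +2.0000 / +1.1547)
    (1,1) via y @ 0.9122
    (2,1) via x @ 1.3400
    (2,0) via y @ 2.0669  # hit
  → r_1 = 2.0669
beam 2: φ=-90°, α=345°
  direction (0.9659, -0.2588); cell (1,2); t to first gridline: x 0.6936, y 3.0523 (then +1.0353 / +3.8637)
    (2,2) via x @ 0.6936  # hit
  → r_2 = 0.6936
beam 3: φ=-45°, α=30°
  direction (0.8660, 0.5000); cell (1,2); t to first gridline: x 0.7736, y 0.4200 (then +1.1547 / +2.0000)
    (1,3) via y @ 0.4200
    (2,3) via x @ 0.7736
    (3,3) via x @ 1.9283
    (3,4) via y @ 2.4200
    (4,4) via x @ 3.0831
    (5,4) via x @ 4.2378
    (5,5) via y @ 4.4200  # hit
  → r_3 = 4.4200
beam 4: φ=0°, α=75°
  direction (0.2588, 0.9659); cell (1,2); t to first gridline: x 2.5887, y 0.2174 (then +3.8637 / +1.0353)
    (1,3) via y @ 0.2174
    (1,4) via y @ 1.2527
    (1,5) via y @ 2.2880  # hit
  → r_4 = 2.2880
beam 5: φ=45°, α=120°
  direction (-0.5000, 0.8660); cell (1,2); t to first gridline: x 0.6600, y 0.2425 (then +2.0000 / +1.1547)
    (1,3) via y @ 0.2425
    (0,3) via x @ 0.6600  # hit
  → r_5 = 0.6600
beam 6: φ=90°, α=165°
  direction (-0.9659, 0.2588); cell (1,2); t to first gridline: x 0.3416, y 0.8114 (then +1.0353 / +3.8637)
    (0,2) via x @ 0.3416  # hit
  → r_6 = 0.3416
beam 7: φ=135°, α=210°
  direction (-0.8660, -0.5000); cell (1,2); t to first gridline: x 0.3811, y 1.5800 (then +1.1547 / +2.0000)
    (0,2) via x @ 0.3811  # hit
  → r_7 = 0.3811

ranges = [2.0669, 0.6936, 4.4200, 2.2880, 0.6600, 0.3416, 0.3811]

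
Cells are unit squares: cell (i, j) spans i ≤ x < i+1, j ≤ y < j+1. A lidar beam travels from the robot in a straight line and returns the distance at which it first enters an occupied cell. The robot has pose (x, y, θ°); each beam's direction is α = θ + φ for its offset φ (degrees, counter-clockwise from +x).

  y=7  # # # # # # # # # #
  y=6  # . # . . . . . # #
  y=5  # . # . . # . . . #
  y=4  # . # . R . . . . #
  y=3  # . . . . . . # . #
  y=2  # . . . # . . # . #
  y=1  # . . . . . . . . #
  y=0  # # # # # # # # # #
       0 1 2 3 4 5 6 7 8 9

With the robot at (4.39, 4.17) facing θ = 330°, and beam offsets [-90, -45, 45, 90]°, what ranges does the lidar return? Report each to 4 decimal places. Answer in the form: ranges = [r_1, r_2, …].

beam 1: φ=-90°, α=240°
  cosα=-0.5000 sinα=-0.8660 | (4,4) | tMaxX 0.7800 tMaxY 0.1963 | tΔX 2.0000 tΔY 1.1547
    t=0.1963 [y] (4,3)
    t=0.7800 [x] (3,3)
    t=1.3510 [y] (3,2)
    t=2.5057 [y] (3,1)
    t=2.7800 [x] (2,1)
    t=3.6604 [y] (2,0) — stop
  → r_1 = 3.6604
beam 2: φ=-45°, α=285°
  cosα=0.2588 sinα=-0.9659 | (4,4) | tMaxX 2.3569 tMaxY 0.1760 | tΔX 3.8637 tΔY 1.0353
    t=0.1760 [y] (4,3)
    t=1.2113 [y] (4,2) — stop
  → r_2 = 1.2113
beam 3: φ=45°, α=15°
  cosα=0.9659 sinα=0.2588 | (4,4) | tMaxX 0.6315 tMaxY 3.2069 | tΔX 1.0353 tΔY 3.8637
    t=0.6315 [x] (5,4)
    t=1.6668 [x] (6,4)
    t=2.7021 [x] (7,4)
    t=3.2069 [y] (7,5)
    t=3.7373 [x] (8,5)
    t=4.7726 [x] (9,5) — stop
  → r_3 = 4.7726
beam 4: φ=90°, α=60°
  cosα=0.5000 sinα=0.8660 | (4,4) | tMaxX 1.2200 tMaxY 0.9584 | tΔX 2.0000 tΔY 1.1547
    t=0.9584 [y] (4,5)
    t=1.2200 [x] (5,5) — stop
  → r_4 = 1.2200

ranges = [3.6604, 1.2113, 4.7726, 1.2200]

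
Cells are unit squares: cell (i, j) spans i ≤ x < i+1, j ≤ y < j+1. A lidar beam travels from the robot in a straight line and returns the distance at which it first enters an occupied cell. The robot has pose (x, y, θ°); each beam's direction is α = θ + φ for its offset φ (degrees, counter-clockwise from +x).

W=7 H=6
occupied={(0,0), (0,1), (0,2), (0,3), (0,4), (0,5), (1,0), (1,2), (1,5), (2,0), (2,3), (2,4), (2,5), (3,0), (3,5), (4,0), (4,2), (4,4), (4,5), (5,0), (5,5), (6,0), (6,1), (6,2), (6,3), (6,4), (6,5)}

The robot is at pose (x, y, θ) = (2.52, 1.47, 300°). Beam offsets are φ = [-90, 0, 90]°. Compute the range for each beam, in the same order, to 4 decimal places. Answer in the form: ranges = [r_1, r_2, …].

ranges = [0.9400, 0.5427, 1.7090]

beam 1: φ=-90°, α=210°
  dir = (cos 210°, sin 210°) = (-0.8660, -0.5000); from cell (2,1)
  next x-line at t=0.6004, next y-line at t=0.9400; Δt_x=1.1547, Δt_y=2.0000
    x: enter (1,1) at t=0.6004
    y: enter (1,0) at t=0.9400 ← occupied
  → r_1 = 0.9400
beam 2: φ=0°, α=300°
  dir = (cos 300°, sin 300°) = (0.5000, -0.8660); from cell (2,1)
  next x-line at t=0.9600, next y-line at t=0.5427; Δt_x=2.0000, Δt_y=1.1547
    y: enter (2,0) at t=0.5427 ← occupied
  → r_2 = 0.5427
beam 3: φ=90°, α=30°
  dir = (cos 30°, sin 30°) = (0.8660, 0.5000); from cell (2,1)
  next x-line at t=0.5543, next y-line at t=1.0600; Δt_x=1.1547, Δt_y=2.0000
    x: enter (3,1) at t=0.5543
    y: enter (3,2) at t=1.0600
    x: enter (4,2) at t=1.7090 ← occupied
  → r_3 = 1.7090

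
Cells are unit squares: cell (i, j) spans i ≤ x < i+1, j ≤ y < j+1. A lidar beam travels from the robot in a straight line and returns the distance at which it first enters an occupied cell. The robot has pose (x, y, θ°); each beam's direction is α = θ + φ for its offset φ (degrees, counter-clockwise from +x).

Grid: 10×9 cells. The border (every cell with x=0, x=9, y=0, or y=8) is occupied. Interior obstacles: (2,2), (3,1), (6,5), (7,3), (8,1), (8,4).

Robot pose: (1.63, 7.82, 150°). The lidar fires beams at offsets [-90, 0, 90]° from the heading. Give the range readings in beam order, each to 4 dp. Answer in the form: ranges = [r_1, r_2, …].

ranges = [0.2078, 0.3600, 1.2600]

beam 1: φ=-90°, α=60°
  d=(0.5000,0.8660)  start (1,7)  tX=0.7400 tY=0.2078  stride 1/|dx|=2.0000 1/|dy|=1.1547
    cross y-line → (1,8), t=0.2078 (wall)
  → r_1 = 0.2078
beam 2: φ=0°, α=150°
  d=(-0.8660,0.5000)  start (1,7)  tX=0.7275 tY=0.3600  stride 1/|dx|=1.1547 1/|dy|=2.0000
    cross y-line → (1,8), t=0.3600 (wall)
  → r_2 = 0.3600
beam 3: φ=90°, α=240°
  d=(-0.5000,-0.8660)  start (1,7)  tX=1.2600 tY=0.9469  stride 1/|dx|=2.0000 1/|dy|=1.1547
    cross y-line → (1,6), t=0.9469
    cross x-line → (0,6), t=1.2600 (wall)
  → r_3 = 1.2600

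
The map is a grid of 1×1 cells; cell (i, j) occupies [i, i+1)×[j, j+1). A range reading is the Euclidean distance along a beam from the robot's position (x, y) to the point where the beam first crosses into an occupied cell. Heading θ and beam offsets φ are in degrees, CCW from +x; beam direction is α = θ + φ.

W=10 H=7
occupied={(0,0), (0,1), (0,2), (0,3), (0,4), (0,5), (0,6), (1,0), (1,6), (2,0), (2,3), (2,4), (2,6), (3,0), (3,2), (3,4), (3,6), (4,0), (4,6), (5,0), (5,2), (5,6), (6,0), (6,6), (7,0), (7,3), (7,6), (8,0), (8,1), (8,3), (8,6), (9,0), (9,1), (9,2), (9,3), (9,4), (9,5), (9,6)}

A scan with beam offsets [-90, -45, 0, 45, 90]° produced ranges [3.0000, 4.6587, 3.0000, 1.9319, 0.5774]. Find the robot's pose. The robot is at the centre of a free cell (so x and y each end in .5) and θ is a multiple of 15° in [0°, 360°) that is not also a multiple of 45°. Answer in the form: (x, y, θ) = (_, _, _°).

(x, y, θ) = (5.5, 5.5, 330°)

Enumerate (i+0.5, j+0.5, θ) over the 32 free cells and 16 admissible headings. For each, cast all 5 beams and compare to the given ranges.
  (4.5, 5.5, 300°): beam 1 = 1.0000 ≠ 3.0000 ✗
  (6.5, 5.5, 60°): beam 1 = 2.8868 ≠ 3.0000 ✗
  (8.5, 4.5, 240°): beam 2 = 5.6940 ≠ 4.6587 ✗
  …
  (5.5, 5.5, 330°): r_1=3.0000, r_2=4.6587, r_3=3.0000, r_4=1.9319, r_5=0.5774 — all match ✓
Only this pose fits every beam.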